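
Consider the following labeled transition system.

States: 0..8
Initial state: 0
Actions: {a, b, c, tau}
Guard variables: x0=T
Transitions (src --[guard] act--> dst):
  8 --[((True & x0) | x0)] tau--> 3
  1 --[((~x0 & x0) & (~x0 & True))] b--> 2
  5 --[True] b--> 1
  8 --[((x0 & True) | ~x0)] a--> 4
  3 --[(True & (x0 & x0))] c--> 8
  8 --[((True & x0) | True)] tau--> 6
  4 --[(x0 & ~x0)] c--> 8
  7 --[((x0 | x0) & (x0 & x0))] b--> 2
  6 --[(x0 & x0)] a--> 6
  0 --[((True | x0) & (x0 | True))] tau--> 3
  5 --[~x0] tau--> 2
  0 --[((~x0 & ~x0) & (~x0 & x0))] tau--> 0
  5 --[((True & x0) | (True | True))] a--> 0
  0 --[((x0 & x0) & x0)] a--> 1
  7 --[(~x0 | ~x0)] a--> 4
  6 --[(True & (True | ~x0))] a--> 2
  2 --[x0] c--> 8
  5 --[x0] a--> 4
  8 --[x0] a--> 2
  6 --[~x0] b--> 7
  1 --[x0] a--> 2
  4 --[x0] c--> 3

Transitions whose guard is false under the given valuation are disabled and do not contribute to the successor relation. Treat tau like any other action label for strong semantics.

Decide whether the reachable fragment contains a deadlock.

Reachable = {0,1,2,3,4,6,8}
  0: a→1  tau→3  [2 out]
  1: a→2  [1 out]
  2: c→8  [1 out]
  3: c→8  [1 out]
  4: c→3  [1 out]
  6: a→2  a→6  [2 out]
  8: a→2  a→4  tau→3  tau→6  [4 out]

Answer: DEADLOCK-FREE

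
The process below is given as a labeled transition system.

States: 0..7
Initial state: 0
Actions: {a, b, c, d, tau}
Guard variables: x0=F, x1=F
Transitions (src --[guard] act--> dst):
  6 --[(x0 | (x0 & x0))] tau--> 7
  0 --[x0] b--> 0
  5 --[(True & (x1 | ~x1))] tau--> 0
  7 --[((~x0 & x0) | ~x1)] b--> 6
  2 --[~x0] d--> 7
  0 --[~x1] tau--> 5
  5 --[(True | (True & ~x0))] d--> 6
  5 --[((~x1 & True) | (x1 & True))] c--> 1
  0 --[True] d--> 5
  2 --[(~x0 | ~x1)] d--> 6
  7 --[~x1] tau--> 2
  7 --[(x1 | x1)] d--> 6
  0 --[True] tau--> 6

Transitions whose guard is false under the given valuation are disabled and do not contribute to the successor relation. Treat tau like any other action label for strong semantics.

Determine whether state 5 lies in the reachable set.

After dropping false guards: 10 live edges.
L0 = {0}
L1 = {5,6}  total {0,5,6}
L2 = {1}  total {0,1,5,6}
Reachable = {0,1,5,6}
witness 5: tau

Answer: REACHABLE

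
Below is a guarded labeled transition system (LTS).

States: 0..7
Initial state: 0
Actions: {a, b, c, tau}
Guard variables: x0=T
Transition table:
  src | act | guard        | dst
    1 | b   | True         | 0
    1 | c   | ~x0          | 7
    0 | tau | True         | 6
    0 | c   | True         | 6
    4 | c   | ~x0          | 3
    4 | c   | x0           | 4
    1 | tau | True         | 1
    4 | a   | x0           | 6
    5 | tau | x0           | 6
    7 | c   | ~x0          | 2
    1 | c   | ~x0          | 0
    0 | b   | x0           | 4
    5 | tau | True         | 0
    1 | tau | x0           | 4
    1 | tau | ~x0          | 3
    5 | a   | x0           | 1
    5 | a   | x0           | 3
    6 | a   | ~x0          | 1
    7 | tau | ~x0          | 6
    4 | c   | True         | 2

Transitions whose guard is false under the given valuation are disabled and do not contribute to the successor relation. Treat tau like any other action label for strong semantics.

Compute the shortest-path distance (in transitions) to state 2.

Breadth-first toward 2:
  Layer 0: {0}
  Layer 1: {4,6}
  Layer 2: {2}
depth(2)=2, e.g. b·c

Answer: 2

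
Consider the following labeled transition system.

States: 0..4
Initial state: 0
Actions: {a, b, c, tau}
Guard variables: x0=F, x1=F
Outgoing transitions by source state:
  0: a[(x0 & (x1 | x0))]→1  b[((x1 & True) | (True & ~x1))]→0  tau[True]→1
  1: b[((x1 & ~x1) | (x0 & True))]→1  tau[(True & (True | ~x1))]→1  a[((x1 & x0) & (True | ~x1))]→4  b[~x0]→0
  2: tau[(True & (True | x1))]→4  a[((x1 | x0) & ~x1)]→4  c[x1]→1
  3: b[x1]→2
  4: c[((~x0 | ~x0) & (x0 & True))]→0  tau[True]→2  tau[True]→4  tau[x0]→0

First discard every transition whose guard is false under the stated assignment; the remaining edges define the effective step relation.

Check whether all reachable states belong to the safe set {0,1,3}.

Allowed set {0,1,3}
R = {0,1}
  0: ok
  1: ok

Answer: INVARIANT HOLDS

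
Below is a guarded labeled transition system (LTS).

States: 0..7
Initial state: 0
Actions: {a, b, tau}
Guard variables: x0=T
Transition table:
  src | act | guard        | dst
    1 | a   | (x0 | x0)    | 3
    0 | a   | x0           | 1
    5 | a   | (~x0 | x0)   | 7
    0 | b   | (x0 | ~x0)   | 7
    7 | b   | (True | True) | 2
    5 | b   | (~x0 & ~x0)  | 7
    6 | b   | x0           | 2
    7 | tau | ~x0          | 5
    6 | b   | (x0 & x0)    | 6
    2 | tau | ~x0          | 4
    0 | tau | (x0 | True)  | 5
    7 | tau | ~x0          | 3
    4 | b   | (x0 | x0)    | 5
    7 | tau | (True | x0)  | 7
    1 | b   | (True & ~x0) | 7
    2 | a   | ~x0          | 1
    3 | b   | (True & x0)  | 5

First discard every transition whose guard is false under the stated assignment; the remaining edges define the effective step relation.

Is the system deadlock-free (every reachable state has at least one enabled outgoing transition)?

Answer: DEADLOCK at state 2

Working:
Reach set: {0,1,2,3,5,7}
  0: a→1  b→7  tau→5  [3 out]
  1: a→3  [1 out]
  2: ∅  [STUCK]
  3: b→5  [1 out]
  5: a→7  [1 out]
  7: b→2  tau→7  [2 out]
witness 2: b·b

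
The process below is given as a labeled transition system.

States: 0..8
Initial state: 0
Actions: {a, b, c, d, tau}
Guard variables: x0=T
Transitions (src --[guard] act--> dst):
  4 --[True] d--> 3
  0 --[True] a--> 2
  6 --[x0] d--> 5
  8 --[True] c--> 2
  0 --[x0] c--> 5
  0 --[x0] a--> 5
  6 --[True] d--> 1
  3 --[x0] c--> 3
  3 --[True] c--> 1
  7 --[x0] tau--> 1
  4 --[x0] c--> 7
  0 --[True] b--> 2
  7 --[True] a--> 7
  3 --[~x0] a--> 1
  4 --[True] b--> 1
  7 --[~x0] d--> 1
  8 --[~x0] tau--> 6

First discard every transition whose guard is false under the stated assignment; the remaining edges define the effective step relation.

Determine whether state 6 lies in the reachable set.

Answer: UNREACHABLE

Trace:
Guard filter leaves 14 enabled edge(s).
L0 = {0}
L1 = {2,5}  total {0,2,5}
R = {0,2,5}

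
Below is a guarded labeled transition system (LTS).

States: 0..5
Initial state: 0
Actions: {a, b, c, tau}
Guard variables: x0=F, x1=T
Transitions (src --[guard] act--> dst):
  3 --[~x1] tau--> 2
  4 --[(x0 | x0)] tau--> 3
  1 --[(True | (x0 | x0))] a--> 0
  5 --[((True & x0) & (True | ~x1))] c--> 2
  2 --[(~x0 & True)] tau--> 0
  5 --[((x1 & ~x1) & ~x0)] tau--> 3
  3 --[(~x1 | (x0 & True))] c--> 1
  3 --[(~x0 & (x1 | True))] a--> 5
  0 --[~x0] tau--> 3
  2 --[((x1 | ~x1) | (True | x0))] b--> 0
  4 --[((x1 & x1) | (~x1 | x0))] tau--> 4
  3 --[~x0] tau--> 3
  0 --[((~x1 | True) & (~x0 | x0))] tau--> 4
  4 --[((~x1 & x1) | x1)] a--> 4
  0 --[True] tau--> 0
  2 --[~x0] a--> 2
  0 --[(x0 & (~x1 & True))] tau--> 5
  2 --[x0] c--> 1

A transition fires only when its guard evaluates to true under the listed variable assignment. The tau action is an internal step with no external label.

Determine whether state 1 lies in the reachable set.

Guard filter leaves 11 enabled edge(s).
Layer 0: {0}
Layer 1: {3,4}  total {0,3,4}
Layer 2: {5}  total {0,3,4,5}
Reachable = {0,3,4,5}

Answer: UNREACHABLE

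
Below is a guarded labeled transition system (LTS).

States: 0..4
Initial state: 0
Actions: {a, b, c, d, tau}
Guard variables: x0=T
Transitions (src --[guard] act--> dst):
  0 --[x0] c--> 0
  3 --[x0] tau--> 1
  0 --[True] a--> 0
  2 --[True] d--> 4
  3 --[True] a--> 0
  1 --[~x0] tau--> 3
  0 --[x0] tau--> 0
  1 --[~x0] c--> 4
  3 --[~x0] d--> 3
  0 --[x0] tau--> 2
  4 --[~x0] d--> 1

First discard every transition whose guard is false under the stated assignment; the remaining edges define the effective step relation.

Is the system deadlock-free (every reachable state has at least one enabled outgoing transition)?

Answer: DEADLOCK at state 4

Working:
R = {0,2,4}
  0: a→0  c→0  tau→0  tau→2  [4 exit(s)]
  2: d→4  [1 exit(s)]
  4: ∅  [no exit]
witness 4: tau·d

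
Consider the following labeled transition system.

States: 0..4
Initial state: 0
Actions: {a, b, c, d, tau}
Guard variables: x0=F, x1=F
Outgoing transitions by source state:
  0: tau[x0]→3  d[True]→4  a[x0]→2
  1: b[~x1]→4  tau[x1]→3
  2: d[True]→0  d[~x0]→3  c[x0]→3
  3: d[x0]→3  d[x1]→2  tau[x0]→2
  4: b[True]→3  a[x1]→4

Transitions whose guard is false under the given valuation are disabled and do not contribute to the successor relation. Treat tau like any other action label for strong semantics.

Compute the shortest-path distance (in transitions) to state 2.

Layered search for 2:
  depth 0: {0}
  depth 1: {4}
  depth 2: {3}
2 never appears.

Answer: UNREACHABLE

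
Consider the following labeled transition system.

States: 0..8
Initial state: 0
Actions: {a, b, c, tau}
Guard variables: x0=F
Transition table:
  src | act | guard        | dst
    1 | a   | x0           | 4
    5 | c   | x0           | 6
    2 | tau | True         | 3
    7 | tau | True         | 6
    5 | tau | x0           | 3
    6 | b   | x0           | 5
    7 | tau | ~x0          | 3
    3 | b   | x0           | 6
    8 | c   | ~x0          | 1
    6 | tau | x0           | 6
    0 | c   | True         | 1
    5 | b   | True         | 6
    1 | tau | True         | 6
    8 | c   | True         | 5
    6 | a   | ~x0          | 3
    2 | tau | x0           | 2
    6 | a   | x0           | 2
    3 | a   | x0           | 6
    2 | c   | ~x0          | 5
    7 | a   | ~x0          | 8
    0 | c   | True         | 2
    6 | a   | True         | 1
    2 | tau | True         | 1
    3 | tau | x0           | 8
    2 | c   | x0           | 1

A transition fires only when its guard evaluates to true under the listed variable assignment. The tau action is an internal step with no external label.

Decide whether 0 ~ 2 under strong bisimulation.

Answer: NOT BISIMILAR

Analysis:
Compute ~ classes (split until stable):
  π0 = {{0,1,2,3,4,5,6,7,8}}
  π1 = {{0,8},{1},{2},{3,4},{5},{6},{7}}
  π2 = {{0},{1},{2},{3,4},{5},{6},{7},{8}}
8 equivalence class(es) (converged in 3)
class of 0: {0}; class of 2: {2}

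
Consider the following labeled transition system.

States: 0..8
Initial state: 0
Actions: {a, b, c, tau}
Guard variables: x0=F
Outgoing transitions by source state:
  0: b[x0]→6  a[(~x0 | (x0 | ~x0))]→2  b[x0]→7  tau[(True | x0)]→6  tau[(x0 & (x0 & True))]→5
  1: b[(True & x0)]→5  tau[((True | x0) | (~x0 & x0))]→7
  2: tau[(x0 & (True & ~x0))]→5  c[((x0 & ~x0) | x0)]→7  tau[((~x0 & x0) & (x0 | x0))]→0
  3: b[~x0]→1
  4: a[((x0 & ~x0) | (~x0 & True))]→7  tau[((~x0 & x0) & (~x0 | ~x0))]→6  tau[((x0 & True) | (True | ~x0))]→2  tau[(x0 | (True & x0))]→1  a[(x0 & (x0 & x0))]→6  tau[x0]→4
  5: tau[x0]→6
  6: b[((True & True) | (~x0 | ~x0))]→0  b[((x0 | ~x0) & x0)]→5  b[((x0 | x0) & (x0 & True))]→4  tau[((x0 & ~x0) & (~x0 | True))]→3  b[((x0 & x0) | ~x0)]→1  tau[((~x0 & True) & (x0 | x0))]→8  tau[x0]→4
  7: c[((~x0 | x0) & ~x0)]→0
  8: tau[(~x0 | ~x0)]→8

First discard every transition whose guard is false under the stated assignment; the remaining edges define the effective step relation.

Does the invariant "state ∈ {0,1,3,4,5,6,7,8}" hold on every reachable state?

Safe = {0,1,3,4,5,6,7,8}
Reachable = {0,1,2,6,7}
  0: ok
  1: ok
  2: ✗ unsafe
  6: ok
  7: ok
reach 2 via a — violates

Answer: INVARIANT VIOLATED at state 2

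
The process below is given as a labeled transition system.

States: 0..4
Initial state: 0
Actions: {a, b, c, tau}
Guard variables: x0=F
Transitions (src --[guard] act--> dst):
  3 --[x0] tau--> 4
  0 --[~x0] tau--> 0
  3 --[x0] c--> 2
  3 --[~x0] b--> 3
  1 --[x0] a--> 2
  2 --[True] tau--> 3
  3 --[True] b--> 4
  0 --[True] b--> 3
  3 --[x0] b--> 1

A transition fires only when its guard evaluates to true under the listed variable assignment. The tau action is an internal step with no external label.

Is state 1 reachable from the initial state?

After dropping false guards: 5 live edges.
depth 0: {0}
depth 1: {3}  total {0,3}
depth 2: {4}  total {0,3,4}
Reachable = {0,3,4}

Answer: UNREACHABLE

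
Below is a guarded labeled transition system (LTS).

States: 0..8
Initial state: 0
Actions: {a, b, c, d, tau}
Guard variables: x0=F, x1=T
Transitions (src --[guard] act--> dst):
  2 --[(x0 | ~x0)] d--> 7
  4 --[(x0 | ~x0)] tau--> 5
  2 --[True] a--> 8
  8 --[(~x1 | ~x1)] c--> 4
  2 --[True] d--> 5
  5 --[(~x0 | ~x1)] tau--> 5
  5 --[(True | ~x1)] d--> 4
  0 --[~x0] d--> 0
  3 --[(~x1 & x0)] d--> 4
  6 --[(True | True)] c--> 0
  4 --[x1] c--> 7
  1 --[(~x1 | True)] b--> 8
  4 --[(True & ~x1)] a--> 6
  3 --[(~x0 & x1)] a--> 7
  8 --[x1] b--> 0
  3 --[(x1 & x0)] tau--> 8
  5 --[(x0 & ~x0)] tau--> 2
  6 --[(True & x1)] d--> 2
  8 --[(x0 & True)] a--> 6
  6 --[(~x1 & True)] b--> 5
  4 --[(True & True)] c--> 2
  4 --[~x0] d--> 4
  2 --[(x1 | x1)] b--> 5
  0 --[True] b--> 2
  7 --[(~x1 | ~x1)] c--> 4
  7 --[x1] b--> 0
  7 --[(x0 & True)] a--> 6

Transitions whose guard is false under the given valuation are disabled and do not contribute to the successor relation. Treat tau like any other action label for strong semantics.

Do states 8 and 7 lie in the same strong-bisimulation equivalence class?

Refine partition for ~:
  π0 = {{0,1,2,3,4,5,6,7,8}}
  π1 = {{0},{1,7,8},{2},{3},{4},{5},{6}}
  π2 = {{0},{1},{2},{3},{4},{5},{6},{7,8}}
stable after 3 split(s): 8 block(s)
8∈{7,8}, 7∈{7,8}

Answer: BISIMILAR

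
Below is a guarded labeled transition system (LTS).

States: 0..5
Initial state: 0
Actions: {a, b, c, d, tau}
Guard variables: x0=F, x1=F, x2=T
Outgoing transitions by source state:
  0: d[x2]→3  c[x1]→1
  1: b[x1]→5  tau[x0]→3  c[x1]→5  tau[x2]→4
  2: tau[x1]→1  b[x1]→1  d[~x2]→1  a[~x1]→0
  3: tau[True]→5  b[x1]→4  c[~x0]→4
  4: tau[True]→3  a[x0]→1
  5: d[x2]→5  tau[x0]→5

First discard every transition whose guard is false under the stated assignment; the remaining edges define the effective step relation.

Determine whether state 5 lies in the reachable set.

Answer: REACHABLE

Working:
Guard filter leaves 7 enabled edge(s).
L0 = {0}
L1 = {3}  cumulative {0,3}
L2 = {4,5}  cumulative {0,3,4,5}
R = {0,3,4,5}
witness 5: d·tau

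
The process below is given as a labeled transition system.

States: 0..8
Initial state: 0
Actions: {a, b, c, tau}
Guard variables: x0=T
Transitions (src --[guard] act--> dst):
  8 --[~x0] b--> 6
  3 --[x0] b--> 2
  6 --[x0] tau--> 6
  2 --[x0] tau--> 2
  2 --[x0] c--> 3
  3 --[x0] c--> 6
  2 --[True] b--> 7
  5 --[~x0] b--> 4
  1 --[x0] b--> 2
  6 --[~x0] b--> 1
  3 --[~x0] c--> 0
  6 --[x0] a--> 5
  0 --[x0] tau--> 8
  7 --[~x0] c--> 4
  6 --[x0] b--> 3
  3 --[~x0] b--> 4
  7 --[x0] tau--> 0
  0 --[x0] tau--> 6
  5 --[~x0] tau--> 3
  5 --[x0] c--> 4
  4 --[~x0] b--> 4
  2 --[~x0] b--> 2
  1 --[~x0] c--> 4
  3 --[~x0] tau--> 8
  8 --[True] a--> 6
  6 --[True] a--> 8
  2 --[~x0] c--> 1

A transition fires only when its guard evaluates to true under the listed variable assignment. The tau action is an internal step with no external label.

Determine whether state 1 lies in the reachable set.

After dropping false guards: 15 live edges.
depth 0: {0}
depth 1: {6,8}  total {0,6,8}
depth 2: {3,5}  total {0,3,5,6,8}
depth 3: {2,4}  total {0,2,3,4,5,6,8}
depth 4: {7}  total {0,2,3,4,5,6,7,8}
Reach set: {0,2,3,4,5,6,7,8}

Answer: UNREACHABLE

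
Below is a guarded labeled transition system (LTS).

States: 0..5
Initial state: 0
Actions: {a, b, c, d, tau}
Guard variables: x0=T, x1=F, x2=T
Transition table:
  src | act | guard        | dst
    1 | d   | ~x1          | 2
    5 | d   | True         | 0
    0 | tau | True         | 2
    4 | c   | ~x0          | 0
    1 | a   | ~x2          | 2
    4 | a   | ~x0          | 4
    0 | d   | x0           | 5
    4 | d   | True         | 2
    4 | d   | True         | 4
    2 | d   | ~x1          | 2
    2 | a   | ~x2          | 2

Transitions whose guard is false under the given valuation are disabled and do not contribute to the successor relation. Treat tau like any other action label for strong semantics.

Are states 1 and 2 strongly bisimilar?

Answer: BISIMILAR

Trace:
Compute ~ classes (split until stable):
  π0 = {{0,1,2,3,4,5}}
  π1 = {{0},{1,2,4,5},{3}}
  π2 = {{0},{1,2,4},{3},{5}}
stable after 3 split(s): 4 block(s)
[1]={1,2,4}  [2]={1,2,4}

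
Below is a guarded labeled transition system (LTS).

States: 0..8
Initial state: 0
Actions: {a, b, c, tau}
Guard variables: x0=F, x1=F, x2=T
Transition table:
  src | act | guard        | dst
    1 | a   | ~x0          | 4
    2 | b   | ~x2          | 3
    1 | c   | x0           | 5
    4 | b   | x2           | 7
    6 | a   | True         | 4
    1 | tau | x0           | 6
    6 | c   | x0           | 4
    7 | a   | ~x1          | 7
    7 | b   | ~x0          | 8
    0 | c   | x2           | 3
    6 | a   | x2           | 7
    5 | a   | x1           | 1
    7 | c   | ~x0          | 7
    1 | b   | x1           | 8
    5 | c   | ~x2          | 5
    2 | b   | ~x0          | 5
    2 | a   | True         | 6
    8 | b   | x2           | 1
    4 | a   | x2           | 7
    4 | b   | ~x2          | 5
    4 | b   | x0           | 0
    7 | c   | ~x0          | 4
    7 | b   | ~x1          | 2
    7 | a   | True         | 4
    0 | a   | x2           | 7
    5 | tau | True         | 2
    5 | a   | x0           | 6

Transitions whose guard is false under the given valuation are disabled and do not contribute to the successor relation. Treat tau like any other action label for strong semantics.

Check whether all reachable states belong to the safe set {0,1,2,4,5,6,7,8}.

Safe = {0,1,2,4,5,6,7,8}
R = {0,1,2,3,4,5,6,7,8}
  0: ok
  1: ok
  2: ok
  3: VIOLATES
  4: ok
  5: ok
  6: ok
  7: ok
  8: ok
counterexample path to 3: c

Answer: INVARIANT VIOLATED at state 3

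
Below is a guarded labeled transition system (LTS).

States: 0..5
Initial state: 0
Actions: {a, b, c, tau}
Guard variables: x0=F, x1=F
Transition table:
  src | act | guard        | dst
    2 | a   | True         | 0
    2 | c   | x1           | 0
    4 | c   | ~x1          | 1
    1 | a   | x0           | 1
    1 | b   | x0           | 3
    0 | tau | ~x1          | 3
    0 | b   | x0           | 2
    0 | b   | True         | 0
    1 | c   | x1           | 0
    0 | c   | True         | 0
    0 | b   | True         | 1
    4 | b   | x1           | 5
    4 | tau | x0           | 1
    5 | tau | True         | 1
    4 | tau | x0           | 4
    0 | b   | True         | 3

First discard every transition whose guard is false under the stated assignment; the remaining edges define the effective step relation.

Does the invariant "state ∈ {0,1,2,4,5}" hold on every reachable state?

Allowed set {0,1,2,4,5}
Reachable = {0,1,3}
  0: safe
  1: safe
  3: VIOLATES
reach 3 via tau — violates

Answer: INVARIANT VIOLATED at state 3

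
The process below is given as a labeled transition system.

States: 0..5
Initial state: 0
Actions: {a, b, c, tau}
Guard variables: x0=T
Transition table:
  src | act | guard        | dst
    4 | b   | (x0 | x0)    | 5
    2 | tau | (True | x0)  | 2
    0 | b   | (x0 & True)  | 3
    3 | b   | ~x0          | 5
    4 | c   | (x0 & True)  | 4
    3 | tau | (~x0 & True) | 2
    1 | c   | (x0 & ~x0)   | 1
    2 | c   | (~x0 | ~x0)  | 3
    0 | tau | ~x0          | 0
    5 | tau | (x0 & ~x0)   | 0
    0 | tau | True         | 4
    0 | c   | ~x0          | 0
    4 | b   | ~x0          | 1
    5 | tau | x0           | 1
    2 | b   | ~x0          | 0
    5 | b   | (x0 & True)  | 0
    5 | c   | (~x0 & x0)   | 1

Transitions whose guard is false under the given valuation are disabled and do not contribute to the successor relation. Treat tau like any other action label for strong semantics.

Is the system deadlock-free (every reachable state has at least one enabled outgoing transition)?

Answer: DEADLOCK at state 1

Analysis:
Reach set: {0,1,3,4,5}
  0: b→3  tau→4  [deg 2]
  1: ∅  [STUCK]
  3: ∅  [STUCK]
  4: b→5  c→4  [deg 2]
  5: b→0  tau→1  [deg 2]
trace reaching 1: tau·b·tau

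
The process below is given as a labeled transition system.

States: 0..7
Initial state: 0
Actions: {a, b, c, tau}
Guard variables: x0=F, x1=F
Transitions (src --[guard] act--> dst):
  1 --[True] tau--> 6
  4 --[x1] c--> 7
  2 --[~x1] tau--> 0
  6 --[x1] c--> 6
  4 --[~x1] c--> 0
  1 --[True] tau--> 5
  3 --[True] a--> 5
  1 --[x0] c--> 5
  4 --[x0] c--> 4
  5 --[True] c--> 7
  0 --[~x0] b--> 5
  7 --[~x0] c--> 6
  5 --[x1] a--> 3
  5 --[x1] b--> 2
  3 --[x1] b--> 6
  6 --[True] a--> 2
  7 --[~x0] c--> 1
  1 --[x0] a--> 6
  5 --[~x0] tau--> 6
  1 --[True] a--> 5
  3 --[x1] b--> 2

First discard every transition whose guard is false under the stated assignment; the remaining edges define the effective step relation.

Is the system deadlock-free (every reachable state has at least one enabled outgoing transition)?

Answer: DEADLOCK-FREE

Analysis:
Reach set: {0,1,2,5,6,7}
  0: b→5  [1 exit(s)]
  1: a→5  tau→5  tau→6  [3 exit(s)]
  2: tau→0  [1 exit(s)]
  5: c→7  tau→6  [2 exit(s)]
  6: a→2  [1 exit(s)]
  7: c→1  c→6  [2 exit(s)]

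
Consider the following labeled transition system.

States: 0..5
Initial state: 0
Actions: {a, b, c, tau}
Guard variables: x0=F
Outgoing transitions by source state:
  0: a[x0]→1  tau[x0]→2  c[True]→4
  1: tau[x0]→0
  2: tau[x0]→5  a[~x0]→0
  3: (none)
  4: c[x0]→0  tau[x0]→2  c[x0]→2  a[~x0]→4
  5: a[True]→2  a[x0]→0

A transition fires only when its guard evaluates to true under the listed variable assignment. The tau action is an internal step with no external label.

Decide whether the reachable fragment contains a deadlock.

Answer: DEADLOCK-FREE

Trace:
Reach set: {0,4}
  0: c→4  [1 exit(s)]
  4: a→4  [1 exit(s)]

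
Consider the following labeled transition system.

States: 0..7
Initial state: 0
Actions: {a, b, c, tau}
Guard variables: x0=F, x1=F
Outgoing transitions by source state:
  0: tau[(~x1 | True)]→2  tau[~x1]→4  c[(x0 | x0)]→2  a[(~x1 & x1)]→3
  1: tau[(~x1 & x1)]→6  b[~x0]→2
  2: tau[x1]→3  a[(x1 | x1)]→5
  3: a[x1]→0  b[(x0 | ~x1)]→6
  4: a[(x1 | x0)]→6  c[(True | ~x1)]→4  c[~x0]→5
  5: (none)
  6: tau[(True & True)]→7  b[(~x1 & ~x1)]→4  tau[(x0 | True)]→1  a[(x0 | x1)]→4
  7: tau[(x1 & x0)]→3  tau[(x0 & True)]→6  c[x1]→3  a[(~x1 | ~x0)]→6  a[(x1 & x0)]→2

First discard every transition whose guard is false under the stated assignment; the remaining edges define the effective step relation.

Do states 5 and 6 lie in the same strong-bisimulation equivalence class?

Refine partition for ~:
  round 0: {{0,1,2,3,4,5,6,7}}
  round 1: {{0},{1,3},{2,5},{4},{6},{7}}
  round 2: {{0},{1},{2,5},{3},{4},{6},{7}}
7 equivalence class(es) (converged in 3)
[5]={2,5}  [6]={6}

Answer: NOT BISIMILAR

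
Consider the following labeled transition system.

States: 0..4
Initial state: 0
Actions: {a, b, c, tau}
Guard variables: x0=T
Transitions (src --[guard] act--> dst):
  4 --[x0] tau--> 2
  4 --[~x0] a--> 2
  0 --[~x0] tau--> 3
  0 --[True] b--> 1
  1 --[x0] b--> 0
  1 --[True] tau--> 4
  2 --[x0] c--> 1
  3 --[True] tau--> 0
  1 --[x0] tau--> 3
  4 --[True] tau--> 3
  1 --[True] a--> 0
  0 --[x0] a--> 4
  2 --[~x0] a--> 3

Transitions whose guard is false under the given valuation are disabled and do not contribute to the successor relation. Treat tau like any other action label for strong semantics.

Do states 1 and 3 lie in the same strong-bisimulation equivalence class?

Answer: NOT BISIMILAR

Working:
Bisimulation quotient by refinement:
  P[0] = {{0,1,2,3,4}}
  P[1] = {{0},{1},{2},{3,4}}
  P[2] = {{0},{1},{2},{3},{4}}
stable after 3 split(s): 5 block(s)
[1]={1}  [3]={3}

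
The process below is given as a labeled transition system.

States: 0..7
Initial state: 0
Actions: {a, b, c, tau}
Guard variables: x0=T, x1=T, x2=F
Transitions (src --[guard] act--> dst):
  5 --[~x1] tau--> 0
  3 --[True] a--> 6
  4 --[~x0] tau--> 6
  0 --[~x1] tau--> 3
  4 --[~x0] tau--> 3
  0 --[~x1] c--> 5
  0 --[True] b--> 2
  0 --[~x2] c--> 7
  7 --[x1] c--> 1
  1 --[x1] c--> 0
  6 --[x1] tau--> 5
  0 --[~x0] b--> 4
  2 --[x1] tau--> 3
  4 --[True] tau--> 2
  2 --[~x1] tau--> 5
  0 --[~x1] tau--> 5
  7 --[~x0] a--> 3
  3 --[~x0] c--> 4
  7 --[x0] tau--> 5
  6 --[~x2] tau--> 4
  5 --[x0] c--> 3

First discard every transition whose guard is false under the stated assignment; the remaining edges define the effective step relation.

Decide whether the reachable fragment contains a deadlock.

R = {0,1,2,3,4,5,6,7}
  0: b→2  c→7  [2 out]
  1: c→0  [1 out]
  2: tau→3  [1 out]
  3: a→6  [1 out]
  4: tau→2  [1 out]
  5: c→3  [1 out]
  6: tau→4  tau→5  [2 out]
  7: c→1  tau→5  [2 out]

Answer: DEADLOCK-FREE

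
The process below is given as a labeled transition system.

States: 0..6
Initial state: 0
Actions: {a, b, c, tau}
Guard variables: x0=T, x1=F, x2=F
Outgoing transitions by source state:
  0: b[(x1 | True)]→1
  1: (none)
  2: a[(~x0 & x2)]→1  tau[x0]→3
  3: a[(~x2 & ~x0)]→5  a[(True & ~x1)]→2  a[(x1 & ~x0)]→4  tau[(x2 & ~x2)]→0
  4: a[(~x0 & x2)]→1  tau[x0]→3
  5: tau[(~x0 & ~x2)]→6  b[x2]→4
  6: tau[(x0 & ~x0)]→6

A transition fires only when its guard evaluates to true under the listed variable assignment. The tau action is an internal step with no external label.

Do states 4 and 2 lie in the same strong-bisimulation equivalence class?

Refine partition for ~:
  P[0] = {{0,1,2,3,4,5,6}}
  P[1] = {{0},{1,5,6},{2,4},{3}}
Fixed point at round 2; 4 class(es).
4∈{2,4}, 2∈{2,4}

Answer: BISIMILAR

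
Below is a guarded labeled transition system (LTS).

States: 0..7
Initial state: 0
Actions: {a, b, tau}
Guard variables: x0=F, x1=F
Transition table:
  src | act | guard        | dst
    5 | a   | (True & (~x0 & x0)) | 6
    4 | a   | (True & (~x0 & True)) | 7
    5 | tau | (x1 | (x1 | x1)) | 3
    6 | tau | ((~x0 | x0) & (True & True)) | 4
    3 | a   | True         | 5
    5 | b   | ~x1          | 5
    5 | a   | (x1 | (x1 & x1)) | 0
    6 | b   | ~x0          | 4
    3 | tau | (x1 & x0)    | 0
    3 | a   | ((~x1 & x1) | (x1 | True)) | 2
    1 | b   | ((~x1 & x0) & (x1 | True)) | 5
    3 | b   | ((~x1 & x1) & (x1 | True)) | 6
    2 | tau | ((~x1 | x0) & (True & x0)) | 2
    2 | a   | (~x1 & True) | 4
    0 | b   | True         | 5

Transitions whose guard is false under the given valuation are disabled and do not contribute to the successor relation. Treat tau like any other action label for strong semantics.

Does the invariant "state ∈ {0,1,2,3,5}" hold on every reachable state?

Answer: INVARIANT HOLDS

Working:
Allowed set {0,1,2,3,5}
R = {0,5}
  0: safe
  5: safe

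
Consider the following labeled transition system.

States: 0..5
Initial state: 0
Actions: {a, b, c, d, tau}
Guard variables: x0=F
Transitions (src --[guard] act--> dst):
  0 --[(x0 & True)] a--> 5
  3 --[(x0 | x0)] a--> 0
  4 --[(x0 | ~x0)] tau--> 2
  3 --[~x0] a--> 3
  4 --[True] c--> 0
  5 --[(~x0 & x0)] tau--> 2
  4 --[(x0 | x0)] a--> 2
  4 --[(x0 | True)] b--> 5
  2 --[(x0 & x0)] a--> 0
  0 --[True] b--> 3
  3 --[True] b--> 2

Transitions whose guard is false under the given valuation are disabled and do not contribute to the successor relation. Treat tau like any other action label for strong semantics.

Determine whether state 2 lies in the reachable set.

After dropping false guards: 6 live edges.
Layer 0: {0}
Layer 1: {3}  total {0,3}
Layer 2: {2}  total {0,2,3}
R = {0,2,3}
Path to 2: b·b

Answer: REACHABLE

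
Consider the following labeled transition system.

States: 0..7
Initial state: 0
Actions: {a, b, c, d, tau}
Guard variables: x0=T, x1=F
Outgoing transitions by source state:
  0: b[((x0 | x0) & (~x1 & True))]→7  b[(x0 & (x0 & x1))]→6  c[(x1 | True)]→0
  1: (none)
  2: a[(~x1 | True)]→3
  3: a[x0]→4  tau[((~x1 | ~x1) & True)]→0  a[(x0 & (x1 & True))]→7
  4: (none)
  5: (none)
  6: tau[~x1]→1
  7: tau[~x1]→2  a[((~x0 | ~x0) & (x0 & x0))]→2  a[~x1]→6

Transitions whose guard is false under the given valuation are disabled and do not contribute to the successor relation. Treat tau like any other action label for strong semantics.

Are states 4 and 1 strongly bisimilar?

Compute ~ classes (split until stable):
  P[0] = {{0,1,2,3,4,5,6,7}}
  P[1] = {{0},{1,4,5},{2},{3,7},{6}}
  P[2] = {{0},{1,4,5},{2},{3},{6},{7}}
stable after 3 split(s): 6 block(s)
[4]={1,4,5}  [1]={1,4,5}

Answer: BISIMILAR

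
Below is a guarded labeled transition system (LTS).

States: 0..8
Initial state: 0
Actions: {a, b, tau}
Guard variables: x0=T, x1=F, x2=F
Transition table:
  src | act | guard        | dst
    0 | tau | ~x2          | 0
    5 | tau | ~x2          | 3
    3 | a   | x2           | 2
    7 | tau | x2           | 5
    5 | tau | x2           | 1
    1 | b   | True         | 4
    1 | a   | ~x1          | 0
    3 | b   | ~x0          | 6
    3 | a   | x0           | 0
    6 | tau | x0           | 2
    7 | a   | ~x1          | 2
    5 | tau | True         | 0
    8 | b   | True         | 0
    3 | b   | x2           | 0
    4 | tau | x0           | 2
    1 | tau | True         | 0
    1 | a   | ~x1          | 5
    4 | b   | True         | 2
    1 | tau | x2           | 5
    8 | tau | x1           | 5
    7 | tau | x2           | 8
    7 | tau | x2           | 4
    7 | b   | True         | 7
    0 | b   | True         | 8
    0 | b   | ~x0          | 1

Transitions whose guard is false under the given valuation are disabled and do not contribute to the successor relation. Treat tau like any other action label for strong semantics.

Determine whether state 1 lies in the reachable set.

Guard filter leaves 15 enabled edge(s).
depth 0: {0}
depth 1: {8}  total {0,8}
R = {0,8}

Answer: UNREACHABLE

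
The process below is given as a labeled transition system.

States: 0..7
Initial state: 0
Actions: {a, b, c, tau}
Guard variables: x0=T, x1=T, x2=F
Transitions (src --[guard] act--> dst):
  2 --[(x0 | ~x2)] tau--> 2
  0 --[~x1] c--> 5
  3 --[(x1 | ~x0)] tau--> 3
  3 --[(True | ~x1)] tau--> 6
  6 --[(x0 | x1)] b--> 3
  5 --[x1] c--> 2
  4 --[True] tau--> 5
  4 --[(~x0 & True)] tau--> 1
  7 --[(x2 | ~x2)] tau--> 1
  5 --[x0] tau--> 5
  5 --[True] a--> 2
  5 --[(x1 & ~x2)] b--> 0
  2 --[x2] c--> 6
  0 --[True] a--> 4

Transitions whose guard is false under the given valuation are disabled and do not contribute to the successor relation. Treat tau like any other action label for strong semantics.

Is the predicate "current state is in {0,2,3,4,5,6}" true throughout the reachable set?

Safe = {0,2,3,4,5,6}
R = {0,2,4,5}
  0: ok
  2: ok
  4: ok
  5: ok

Answer: INVARIANT HOLDS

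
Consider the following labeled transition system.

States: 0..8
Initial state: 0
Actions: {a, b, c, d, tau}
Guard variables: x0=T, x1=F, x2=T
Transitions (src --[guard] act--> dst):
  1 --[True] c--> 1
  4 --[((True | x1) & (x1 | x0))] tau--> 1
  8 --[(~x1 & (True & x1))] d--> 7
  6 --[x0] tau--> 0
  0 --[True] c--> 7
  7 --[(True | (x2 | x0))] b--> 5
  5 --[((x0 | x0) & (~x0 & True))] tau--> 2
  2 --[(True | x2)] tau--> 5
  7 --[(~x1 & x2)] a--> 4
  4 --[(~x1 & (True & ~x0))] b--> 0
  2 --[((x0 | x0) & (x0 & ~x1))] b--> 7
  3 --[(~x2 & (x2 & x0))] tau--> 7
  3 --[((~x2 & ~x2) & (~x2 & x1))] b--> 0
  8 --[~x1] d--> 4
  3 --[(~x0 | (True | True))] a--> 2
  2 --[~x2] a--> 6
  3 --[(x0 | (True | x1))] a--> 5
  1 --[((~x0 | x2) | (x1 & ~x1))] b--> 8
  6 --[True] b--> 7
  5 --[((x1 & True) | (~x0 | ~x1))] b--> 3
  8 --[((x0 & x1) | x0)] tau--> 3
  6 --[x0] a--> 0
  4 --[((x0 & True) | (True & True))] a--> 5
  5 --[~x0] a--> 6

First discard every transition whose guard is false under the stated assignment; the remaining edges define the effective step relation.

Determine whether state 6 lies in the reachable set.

17 transition(s) survive guard evaluation.
depth 0: {0}
depth 1: {7}  total {0,7}
depth 2: {4,5}  total {0,4,5,7}
depth 3: {1,3}  total {0,1,3,4,5,7}
depth 4: {2,8}  total {0,1,2,3,4,5,7,8}
Reach set: {0,1,2,3,4,5,7,8}

Answer: UNREACHABLE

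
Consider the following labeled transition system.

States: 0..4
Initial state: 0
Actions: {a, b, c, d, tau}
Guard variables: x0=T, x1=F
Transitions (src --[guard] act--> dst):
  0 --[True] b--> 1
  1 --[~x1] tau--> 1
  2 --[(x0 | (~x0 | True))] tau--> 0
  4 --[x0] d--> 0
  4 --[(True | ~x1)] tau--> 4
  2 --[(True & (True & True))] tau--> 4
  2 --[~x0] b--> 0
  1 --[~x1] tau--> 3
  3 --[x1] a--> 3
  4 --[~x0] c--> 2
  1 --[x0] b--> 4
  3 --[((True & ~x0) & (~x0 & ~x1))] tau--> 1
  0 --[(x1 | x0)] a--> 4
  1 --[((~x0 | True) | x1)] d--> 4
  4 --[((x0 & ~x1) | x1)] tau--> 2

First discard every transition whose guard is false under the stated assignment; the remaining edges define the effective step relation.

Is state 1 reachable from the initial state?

Guard filter leaves 11 enabled edge(s).
L0 = {0}
L1 = {1,4}  total {0,1,4}
L2 = {2,3}  total {0,1,2,3,4}
Reachable = {0,1,2,3,4}
Path to 1: b

Answer: REACHABLE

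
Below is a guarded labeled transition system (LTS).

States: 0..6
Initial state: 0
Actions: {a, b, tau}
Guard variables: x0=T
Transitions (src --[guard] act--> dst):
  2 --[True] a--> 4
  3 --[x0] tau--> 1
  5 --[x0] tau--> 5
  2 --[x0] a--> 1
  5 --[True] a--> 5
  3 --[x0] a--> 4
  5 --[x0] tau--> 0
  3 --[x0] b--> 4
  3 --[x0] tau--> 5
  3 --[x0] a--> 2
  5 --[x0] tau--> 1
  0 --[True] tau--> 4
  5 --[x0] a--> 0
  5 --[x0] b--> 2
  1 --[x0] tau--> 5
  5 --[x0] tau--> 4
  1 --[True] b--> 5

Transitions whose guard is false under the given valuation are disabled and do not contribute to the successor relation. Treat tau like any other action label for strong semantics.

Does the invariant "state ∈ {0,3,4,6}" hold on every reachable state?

Allowed set {0,3,4,6}
Reachable = {0,4}
  0: safe
  4: safe

Answer: INVARIANT HOLDS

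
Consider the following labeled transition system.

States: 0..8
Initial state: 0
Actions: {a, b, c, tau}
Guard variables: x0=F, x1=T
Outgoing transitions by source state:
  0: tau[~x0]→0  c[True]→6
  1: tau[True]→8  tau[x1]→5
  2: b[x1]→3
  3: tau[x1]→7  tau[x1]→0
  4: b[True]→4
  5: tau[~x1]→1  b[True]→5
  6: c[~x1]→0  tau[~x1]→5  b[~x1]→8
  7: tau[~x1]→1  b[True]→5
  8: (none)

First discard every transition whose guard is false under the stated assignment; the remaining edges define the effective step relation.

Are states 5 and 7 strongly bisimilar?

Refine partition for ~:
  π0 = {{0,1,2,3,4,5,6,7,8}}
  π1 = {{0},{1,3},{2,4,5,7},{6,8}}
  π2 = {{0},{1},{2},{3},{4,5,7},{6,8}}
stable after 3 split(s): 6 block(s)
class of 5: {4,5,7}; class of 7: {4,5,7}

Answer: BISIMILAR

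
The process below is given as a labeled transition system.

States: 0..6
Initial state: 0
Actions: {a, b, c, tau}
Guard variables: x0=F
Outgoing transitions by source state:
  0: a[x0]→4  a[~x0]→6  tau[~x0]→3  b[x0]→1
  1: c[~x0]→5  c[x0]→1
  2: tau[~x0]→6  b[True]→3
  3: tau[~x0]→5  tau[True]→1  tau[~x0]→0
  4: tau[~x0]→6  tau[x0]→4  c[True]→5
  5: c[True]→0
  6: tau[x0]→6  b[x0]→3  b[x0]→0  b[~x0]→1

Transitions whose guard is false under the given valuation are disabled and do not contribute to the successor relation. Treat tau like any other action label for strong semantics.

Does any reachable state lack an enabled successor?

R = {0,1,3,5,6}
  0: a→6  tau→3  [deg 2]
  1: c→5  [deg 1]
  3: tau→0  tau→1  tau→5  [deg 3]
  5: c→0  [deg 1]
  6: b→1  [deg 1]

Answer: DEADLOCK-FREE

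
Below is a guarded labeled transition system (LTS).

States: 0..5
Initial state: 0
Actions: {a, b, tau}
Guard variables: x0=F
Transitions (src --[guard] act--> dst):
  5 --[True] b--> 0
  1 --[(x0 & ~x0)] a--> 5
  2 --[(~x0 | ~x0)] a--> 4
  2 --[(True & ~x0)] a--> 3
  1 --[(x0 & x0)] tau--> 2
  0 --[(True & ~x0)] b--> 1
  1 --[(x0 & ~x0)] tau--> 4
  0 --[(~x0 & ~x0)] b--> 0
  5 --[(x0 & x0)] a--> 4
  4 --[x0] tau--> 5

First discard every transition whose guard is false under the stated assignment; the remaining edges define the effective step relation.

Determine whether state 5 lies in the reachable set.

Answer: UNREACHABLE

Trace:
After dropping false guards: 5 live edges.
L0 = {0}
L1 = {1}  now seen {0,1}
R = {0,1}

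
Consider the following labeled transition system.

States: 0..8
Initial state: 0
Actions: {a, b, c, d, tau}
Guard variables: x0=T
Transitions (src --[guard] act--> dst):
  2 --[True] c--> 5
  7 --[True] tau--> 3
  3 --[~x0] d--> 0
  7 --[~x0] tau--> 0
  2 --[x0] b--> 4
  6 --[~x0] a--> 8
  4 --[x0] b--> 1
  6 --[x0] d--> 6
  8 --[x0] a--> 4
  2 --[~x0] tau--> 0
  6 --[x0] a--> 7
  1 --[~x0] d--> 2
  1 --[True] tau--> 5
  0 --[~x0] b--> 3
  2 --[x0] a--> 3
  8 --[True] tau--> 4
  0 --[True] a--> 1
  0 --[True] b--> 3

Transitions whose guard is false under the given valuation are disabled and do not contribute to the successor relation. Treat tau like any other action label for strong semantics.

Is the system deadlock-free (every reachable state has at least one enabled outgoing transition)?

Answer: DEADLOCK at state 3

Analysis:
Reachable = {0,1,3,5}
  0: a→1  b→3  [2 out]
  1: tau→5  [1 out]
  3: ∅  [no exit]
  5: ∅  [no exit]
Path to 3: b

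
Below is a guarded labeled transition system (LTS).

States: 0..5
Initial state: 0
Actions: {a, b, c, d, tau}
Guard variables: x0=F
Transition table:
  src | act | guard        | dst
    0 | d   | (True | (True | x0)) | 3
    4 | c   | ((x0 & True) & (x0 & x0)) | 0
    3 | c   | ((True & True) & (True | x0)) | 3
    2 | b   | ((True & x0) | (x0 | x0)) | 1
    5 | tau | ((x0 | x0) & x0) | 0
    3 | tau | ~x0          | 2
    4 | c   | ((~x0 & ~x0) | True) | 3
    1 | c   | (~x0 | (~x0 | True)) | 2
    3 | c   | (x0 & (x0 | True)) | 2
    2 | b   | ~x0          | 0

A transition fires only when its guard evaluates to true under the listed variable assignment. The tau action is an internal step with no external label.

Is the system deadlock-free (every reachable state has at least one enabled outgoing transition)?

Reachable = {0,2,3}
  0: d→3  [1 out]
  2: b→0  [1 out]
  3: c→3  tau→2  [2 out]

Answer: DEADLOCK-FREE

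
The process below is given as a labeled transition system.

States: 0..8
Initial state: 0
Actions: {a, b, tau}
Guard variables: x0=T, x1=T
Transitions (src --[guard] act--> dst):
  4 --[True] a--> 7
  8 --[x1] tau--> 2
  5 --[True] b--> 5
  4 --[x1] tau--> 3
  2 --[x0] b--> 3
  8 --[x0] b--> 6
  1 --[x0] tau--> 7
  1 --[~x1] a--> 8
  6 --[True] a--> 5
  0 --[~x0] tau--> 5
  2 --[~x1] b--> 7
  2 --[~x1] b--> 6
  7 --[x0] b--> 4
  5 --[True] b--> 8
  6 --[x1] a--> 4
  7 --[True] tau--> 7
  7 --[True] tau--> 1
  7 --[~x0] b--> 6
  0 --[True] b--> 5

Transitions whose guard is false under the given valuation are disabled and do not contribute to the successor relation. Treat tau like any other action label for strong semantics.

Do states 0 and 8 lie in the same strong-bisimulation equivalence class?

Answer: NOT BISIMILAR

Analysis:
Refine partition for ~:
  π0 = {{0,1,2,3,4,5,6,7,8}}
  π1 = {{0,2,5},{1},{3},{4},{6},{7,8}}
  π2 = {{0},{1},{2},{3},{4},{5},{6},{7},{8}}
9 equivalence class(es) (converged in 3)
0∈{0}, 8∈{8}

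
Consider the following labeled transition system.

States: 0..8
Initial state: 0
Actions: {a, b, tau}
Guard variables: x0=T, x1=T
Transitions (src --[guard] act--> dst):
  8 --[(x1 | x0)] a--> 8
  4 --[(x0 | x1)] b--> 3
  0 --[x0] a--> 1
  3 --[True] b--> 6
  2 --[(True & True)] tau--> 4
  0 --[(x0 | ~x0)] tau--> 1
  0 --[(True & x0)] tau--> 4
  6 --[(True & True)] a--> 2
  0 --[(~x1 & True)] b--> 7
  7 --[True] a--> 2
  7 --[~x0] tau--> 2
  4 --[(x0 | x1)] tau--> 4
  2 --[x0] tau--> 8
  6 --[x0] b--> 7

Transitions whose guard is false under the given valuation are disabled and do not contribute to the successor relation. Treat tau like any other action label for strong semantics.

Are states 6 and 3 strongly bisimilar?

Answer: NOT BISIMILAR

Working:
Refine partition for ~:
  round 0: {{0,1,2,3,4,5,6,7,8}}
  round 1: {{0},{1,5},{2},{3},{4},{6},{7,8}}
  round 2: {{0},{1,5},{2},{3},{4},{6},{7},{8}}
Fixed point at round 3; 8 class(es).
[6]={6}  [3]={3}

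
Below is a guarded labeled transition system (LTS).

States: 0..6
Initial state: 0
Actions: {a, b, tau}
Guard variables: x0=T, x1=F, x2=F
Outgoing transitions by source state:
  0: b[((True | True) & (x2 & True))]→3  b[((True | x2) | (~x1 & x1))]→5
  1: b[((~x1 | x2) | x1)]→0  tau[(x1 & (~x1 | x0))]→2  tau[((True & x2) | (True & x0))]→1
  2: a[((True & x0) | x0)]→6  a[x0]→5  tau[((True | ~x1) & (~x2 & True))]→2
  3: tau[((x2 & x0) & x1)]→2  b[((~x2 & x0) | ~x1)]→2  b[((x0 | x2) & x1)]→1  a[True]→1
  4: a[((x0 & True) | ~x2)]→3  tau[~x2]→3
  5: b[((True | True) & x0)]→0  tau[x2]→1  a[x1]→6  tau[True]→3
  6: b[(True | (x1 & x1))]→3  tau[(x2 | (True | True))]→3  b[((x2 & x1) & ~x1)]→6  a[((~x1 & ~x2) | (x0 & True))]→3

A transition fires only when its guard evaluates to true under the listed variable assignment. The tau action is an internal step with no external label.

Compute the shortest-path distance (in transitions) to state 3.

Answer: 2

Trace:
Layered search for 3:
  Layer 0: {0}
  Layer 1: {5}
  Layer 2: {3}
first hit 3 at d=2 via b·tau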